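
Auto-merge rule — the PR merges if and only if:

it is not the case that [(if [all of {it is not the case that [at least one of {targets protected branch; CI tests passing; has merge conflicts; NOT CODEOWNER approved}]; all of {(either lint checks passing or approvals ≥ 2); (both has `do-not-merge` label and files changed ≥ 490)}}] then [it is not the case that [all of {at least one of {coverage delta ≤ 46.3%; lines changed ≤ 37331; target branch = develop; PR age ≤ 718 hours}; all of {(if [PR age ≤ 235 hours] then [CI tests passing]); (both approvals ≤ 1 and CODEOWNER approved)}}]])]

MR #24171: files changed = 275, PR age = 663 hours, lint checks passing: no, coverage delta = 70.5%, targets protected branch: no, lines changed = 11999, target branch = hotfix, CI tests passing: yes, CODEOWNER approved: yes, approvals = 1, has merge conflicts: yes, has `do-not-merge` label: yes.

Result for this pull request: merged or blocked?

Blocked

Atomic conditions:
  targets protected branch: no → false
  CI tests passing: yes → true
  has merge conflicts: yes → true
  NOT CODEOWNER approved: yes → false
  lint checks passing: no → false
  approvals ≥ 2: 1 ≥ 2 is false
  has `do-not-merge` label: yes → true
  files changed ≥ 490: 275 ≥ 490 is false
  coverage delta ≤ 46.3%: 70.5 ≤ 46.3 is false
  lines changed ≤ 37331: 11999 ≤ 37331 is true
  target branch = develop: hotfix == develop is false
  PR age ≤ 718 hours: 663 ≤ 718 is true
  PR age ≤ 235 hours: 663 ≤ 235 is false
  approvals ≤ 1: 1 ≤ 1 is true
  CODEOWNER approved: yes → true
Combine:
[1.1.1.1] false OR true OR true OR false = true
[1.1.1] NOT true = false
[1.1.2.1] false OR false = false
[1.1.2.2] true AND false = false
[1.1.2] false AND false = false
[1.1] false AND false = false
[1.2.1.1] false OR true OR false OR true = true
[1.2.1.2.1] false → true (antecedent false ⇒ implication holds) = true
[1.2.1.2.2] true AND true = true
[1.2.1.2] true AND true = true
[1.2.1] true AND true = true
[1.2] NOT true = false
[1] false → false (antecedent false ⇒ implication holds) = true
[root] NOT true = false
Overall: false → blocked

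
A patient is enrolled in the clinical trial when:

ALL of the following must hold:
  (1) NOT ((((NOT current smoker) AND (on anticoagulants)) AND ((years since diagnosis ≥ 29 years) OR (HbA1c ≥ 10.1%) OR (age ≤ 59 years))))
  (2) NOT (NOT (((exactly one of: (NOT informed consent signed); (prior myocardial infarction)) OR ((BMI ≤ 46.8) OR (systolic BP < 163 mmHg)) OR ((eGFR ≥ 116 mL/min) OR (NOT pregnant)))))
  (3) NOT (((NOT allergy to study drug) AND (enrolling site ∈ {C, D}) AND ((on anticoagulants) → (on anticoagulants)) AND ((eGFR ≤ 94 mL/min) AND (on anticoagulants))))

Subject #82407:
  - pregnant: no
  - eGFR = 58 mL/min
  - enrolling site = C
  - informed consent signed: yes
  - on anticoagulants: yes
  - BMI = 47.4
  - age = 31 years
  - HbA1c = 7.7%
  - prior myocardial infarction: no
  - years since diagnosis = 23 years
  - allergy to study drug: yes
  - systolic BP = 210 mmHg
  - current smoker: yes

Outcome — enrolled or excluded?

Enrolled

Atomic conditions:
  NOT current smoker: yes → false
  on anticoagulants: yes → true
  years since diagnosis ≥ 29 years: 23 ≥ 29 is false
  HbA1c ≥ 10.1%: 7.7 ≥ 10.1 is false
  age ≤ 59 years: 31 ≤ 59 is true
  NOT informed consent signed: yes → false
  prior myocardial infarction: no → false
  BMI ≤ 46.8: 47.4 ≤ 46.8 is false
  systolic BP < 163 mmHg: 210 < 163 is false
  eGFR ≥ 116 mL/min: 58 ≥ 116 is false
  NOT pregnant: no → true
  NOT allergy to study drug: yes → false
  enrolling site ∈ {C, D}: C is in the set → true
  eGFR ≤ 94 mL/min: 58 ≤ 94 is true
Combine:
[1.1.1] false AND true = false
[1.1.2] false OR false OR true = true
[1.1] false AND true = false
[1] NOT false = true
[2.1.1.1] exactly-one(false, false) = false
[2.1.1.2] false OR false = false
[2.1.1.3] false OR true = true
[2.1.1] false OR false OR true = true
[2.1] NOT true = false
[2] NOT false = true
[3.1.3] true → true = true
[3.1.4] true AND true = true
[3.1] false AND true AND true AND true = false
[3] NOT false = true
[root] true AND true AND true = true
Overall: true → enrolled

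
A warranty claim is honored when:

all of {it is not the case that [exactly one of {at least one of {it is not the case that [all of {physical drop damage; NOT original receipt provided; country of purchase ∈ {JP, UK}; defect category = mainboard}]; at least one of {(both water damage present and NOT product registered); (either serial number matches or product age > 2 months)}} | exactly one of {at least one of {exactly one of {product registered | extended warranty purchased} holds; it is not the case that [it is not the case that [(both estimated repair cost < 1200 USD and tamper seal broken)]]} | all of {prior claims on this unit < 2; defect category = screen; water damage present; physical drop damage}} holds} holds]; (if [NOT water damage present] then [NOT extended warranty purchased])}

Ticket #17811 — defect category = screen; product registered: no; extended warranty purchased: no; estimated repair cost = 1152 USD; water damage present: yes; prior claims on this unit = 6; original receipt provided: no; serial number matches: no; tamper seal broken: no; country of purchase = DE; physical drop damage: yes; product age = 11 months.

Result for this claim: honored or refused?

Refused

Atomic conditions:
  physical drop damage: yes → true
  NOT original receipt provided: no → true
  country of purchase ∈ {JP, UK}: DE is not in the set → false
  defect category = mainboard: screen == mainboard is false
  water damage present: yes → true
  NOT product registered: no → true
  serial number matches: no → false
  product age > 2 months: 11 > 2 is true
  product registered: no → false
  extended warranty purchased: no → false
  estimated repair cost < 1200 USD: 1152 < 1200 is true
  tamper seal broken: no → false
  prior claims on this unit < 2: 6 < 2 is false
  defect category = screen: screen == screen is true
  NOT water damage present: yes → false
  NOT extended warranty purchased: no → true
Combine:
[1.1.1.1.1] true AND true AND false AND false = false
[1.1.1.1] NOT false = true
[1.1.1.2.1] true AND true = true
[1.1.1.2.2] false OR true = true
[1.1.1.2] true OR true = true
[1.1.1] true OR true = true
[1.1.2.1.1] exactly-one(false, false) = false
[1.1.2.1.2.1.1] true AND false = false
[1.1.2.1.2.1] NOT false = true
[1.1.2.1.2] NOT true = false
[1.1.2.1] false OR false = false
[1.1.2.2] false AND true AND true AND true = false
[1.1.2] exactly-one(false, false) = false
[1.1] exactly-one(true, false) = true
[1] NOT true = false
[2] false → true (antecedent false ⇒ implication holds) = true
[root] false AND true = false
Overall: false → refused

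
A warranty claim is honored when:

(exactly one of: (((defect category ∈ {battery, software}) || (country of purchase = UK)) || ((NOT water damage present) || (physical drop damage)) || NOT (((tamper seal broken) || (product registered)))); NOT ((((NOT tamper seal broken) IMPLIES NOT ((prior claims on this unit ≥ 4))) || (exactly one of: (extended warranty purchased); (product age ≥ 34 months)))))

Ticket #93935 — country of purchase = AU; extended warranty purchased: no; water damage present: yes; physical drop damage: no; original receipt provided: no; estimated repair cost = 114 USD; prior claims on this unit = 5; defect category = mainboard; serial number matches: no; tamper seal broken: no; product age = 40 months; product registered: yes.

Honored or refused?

Refused

Atomic conditions:
  defect category ∈ {battery, software}: mainboard is not in the set → false
  country of purchase = UK: AU == UK is false
  NOT water damage present: yes → false
  physical drop damage: no → false
  tamper seal broken: no → false
  product registered: yes → true
  NOT tamper seal broken: no → true
  prior claims on this unit ≥ 4: 5 ≥ 4 is true
  extended warranty purchased: no → false
  product age ≥ 34 months: 40 ≥ 34 is true
Combine:
[1.1] false OR false = false
[1.2] false OR false = false
[1.3.1] false OR true = true
[1.3] NOT true = false
[1] false OR false OR false = false
[2.1.1.2] NOT true = false
[2.1.1] true → false = false
[2.1.2] exactly-one(false, true) = true
[2.1] false OR true = true
[2] NOT true = false
[root] exactly-one(false, false) = false
Overall: false → refused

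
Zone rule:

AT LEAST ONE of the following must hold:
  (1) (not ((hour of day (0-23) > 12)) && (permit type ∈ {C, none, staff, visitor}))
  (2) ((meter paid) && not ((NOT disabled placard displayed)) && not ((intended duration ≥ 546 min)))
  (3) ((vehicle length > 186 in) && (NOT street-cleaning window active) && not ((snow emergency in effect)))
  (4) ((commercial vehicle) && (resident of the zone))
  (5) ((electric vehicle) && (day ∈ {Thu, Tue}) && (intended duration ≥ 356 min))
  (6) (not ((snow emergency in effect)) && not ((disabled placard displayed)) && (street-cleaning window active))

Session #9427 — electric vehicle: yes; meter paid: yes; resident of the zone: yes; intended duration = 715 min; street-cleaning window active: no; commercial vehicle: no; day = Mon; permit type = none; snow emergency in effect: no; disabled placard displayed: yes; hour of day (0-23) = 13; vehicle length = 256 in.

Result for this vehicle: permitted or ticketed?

Permitted

Atomic conditions:
  hour of day (0-23) > 12: 13 > 12 is true
  permit type ∈ {C, none, staff, visitor}: none is in the set → true
  meter paid: yes → true
  NOT disabled placard displayed: yes → false
  intended duration ≥ 546 min: 715 ≥ 546 is true
  vehicle length > 186 in: 256 > 186 is true
  NOT street-cleaning window active: no → true
  snow emergency in effect: no → false
  commercial vehicle: no → false
  resident of the zone: yes → true
  electric vehicle: yes → true
  day ∈ {Thu, Tue}: Mon is not in the set → false
  intended duration ≥ 356 min: 715 ≥ 356 is true
  disabled placard displayed: yes → true
  street-cleaning window active: no → false
Combine:
[1.1] NOT true = false
[1] false AND true = false
[2.2] NOT false = true
[2.3] NOT true = false
[2] true AND true AND false = false
[3.3] NOT false = true
[3] true AND true AND true = true
[4] false AND true = false
[5] true AND false AND true = false
[6.1] NOT false = true
[6.2] NOT true = false
[6] true AND false AND false = false
[root] false OR false OR true OR false OR false OR false = true
Overall: true → permitted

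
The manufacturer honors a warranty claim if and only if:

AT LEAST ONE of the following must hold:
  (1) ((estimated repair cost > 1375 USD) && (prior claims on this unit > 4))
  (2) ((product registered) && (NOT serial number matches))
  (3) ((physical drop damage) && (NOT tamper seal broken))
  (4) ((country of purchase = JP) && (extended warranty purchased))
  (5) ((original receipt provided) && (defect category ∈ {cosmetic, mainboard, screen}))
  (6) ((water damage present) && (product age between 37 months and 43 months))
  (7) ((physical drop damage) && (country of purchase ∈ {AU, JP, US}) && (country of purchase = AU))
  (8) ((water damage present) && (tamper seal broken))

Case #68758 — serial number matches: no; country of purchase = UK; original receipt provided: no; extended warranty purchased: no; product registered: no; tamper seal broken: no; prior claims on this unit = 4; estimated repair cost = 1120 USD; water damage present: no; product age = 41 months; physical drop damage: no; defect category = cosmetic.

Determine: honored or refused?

Atomic conditions:
  estimated repair cost > 1375 USD: 1120 > 1375 is false
  prior claims on this unit > 4: 4 > 4 is false
  product registered: no → false
  NOT serial number matches: no → true
  physical drop damage: no → false
  NOT tamper seal broken: no → true
  country of purchase = JP: UK == JP is false
  extended warranty purchased: no → false
  original receipt provided: no → false
  defect category ∈ {cosmetic, mainboard, screen}: cosmetic is in the set → true
  water damage present: no → false
  product age between 37 months and 43 months: 41 in [37, 43] is true
  country of purchase ∈ {AU, JP, US}: UK is not in the set → false
  country of purchase = AU: UK == AU is false
  tamper seal broken: no → false
Combine:
[1] false AND false = false
[2] false AND true = false
[3] false AND true = false
[4] false AND false = false
[5] false AND true = false
[6] false AND true = false
[7] false AND false AND false = false
[8] false AND false = false
[root] false OR false OR false OR false OR false OR false OR false OR false = false
Overall: false → refused

Refused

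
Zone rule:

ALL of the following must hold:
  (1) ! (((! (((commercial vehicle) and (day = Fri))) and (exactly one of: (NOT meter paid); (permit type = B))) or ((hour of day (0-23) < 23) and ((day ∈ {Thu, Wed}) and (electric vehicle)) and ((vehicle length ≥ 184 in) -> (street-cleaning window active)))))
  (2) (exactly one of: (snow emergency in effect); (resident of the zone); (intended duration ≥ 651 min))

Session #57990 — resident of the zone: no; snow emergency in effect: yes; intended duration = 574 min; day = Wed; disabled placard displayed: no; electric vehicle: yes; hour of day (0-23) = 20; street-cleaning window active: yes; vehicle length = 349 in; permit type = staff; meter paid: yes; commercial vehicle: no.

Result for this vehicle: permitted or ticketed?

Ticketed

Atomic conditions:
  commercial vehicle: no → false
  day = Fri: Wed == Fri is false
  NOT meter paid: yes → false
  permit type = B: staff == B is false
  hour of day (0-23) < 23: 20 < 23 is true
  day ∈ {Thu, Wed}: Wed is in the set → true
  electric vehicle: yes → true
  vehicle length ≥ 184 in: 349 ≥ 184 is true
  street-cleaning window active: yes → true
  snow emergency in effect: yes → true
  resident of the zone: no → false
  intended duration ≥ 651 min: 574 ≥ 651 is false
Combine:
[1.1.1.1.1] false AND false = false
[1.1.1.1] NOT false = true
[1.1.1.2] exactly-one(false, false) = false
[1.1.1] true AND false = false
[1.1.2.2] true AND true = true
[1.1.2.3] true → true = true
[1.1.2] true AND true AND true = true
[1.1] false OR true = true
[1] NOT true = false
[2] exactly-one(true, false, false) = true
[root] false AND true = false
Overall: false → ticketed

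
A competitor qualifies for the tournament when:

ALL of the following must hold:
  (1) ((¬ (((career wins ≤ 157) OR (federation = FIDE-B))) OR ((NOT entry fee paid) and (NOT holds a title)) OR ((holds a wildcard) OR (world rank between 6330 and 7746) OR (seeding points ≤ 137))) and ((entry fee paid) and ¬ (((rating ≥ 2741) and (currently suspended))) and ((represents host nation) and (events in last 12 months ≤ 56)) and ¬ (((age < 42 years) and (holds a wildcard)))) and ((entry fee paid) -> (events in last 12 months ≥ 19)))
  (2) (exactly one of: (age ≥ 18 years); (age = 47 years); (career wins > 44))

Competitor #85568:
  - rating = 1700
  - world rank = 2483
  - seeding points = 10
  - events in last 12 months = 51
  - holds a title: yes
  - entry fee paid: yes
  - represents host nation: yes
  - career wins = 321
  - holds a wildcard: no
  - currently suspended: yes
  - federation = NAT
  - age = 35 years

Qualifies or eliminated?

Atomic conditions:
  career wins ≤ 157: 321 ≤ 157 is false
  federation = FIDE-B: NAT == FIDE-B is false
  NOT entry fee paid: yes → false
  NOT holds a title: yes → false
  holds a wildcard: no → false
  world rank between 6330 and 7746: 2483 in [6330, 7746] is false
  seeding points ≤ 137: 10 ≤ 137 is true
  entry fee paid: yes → true
  rating ≥ 2741: 1700 ≥ 2741 is false
  currently suspended: yes → true
  represents host nation: yes → true
  events in last 12 months ≤ 56: 51 ≤ 56 is true
  age < 42 years: 35 < 42 is true
  events in last 12 months ≥ 19: 51 ≥ 19 is true
  age ≥ 18 years: 35 ≥ 18 is true
  age = 47 years: 35 == 47 is false
  career wins > 44: 321 > 44 is true
Combine:
[1.1.1.1] false OR false = false
[1.1.1] NOT false = true
[1.1.2] false AND false = false
[1.1.3] false OR false OR true = true
[1.1] true OR false OR true = true
[1.2.2.1] false AND true = false
[1.2.2] NOT false = true
[1.2.3] true AND true = true
[1.2.4.1] true AND false = false
[1.2.4] NOT false = true
[1.2] true AND true AND true AND true = true
[1.3] true → true = true
[1] true AND true AND true = true
[2] exactly-one(true, false, true) = false
[root] true AND false = false
Overall: false → eliminated

Eliminated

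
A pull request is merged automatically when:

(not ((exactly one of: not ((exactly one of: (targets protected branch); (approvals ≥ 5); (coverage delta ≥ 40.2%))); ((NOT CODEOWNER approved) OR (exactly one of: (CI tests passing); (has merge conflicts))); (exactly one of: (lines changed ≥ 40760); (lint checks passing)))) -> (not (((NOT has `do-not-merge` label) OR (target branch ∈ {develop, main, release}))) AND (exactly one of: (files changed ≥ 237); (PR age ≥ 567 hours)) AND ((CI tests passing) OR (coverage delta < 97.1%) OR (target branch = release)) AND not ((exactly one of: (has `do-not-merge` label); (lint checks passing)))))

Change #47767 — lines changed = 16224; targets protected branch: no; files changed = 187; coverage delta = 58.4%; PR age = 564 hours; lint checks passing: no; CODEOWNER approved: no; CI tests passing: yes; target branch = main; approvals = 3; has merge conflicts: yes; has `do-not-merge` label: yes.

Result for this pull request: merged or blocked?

Merged

Atomic conditions:
  targets protected branch: no → false
  approvals ≥ 5: 3 ≥ 5 is false
  coverage delta ≥ 40.2%: 58.4 ≥ 40.2 is true
  NOT CODEOWNER approved: no → true
  CI tests passing: yes → true
  has merge conflicts: yes → true
  lines changed ≥ 40760: 16224 ≥ 40760 is false
  lint checks passing: no → false
  NOT has `do-not-merge` label: yes → false
  target branch ∈ {develop, main, release}: main is in the set → true
  files changed ≥ 237: 187 ≥ 237 is false
  PR age ≥ 567 hours: 564 ≥ 567 is false
  coverage delta < 97.1%: 58.4 < 97.1 is true
  target branch = release: main == release is false
  has `do-not-merge` label: yes → true
Combine:
[1.1.1.1] exactly-one(false, false, true) = true
[1.1.1] NOT true = false
[1.1.2.2] exactly-one(true, true) = false
[1.1.2] true OR false = true
[1.1.3] exactly-one(false, false) = false
[1.1] exactly-one(false, true, false) = true
[1] NOT true = false
[2.1.1] false OR true = true
[2.1] NOT true = false
[2.2] exactly-one(false, false) = false
[2.3] true OR true OR false = true
[2.4.1] exactly-one(true, false) = true
[2.4] NOT true = false
[2] false AND false AND true AND false = false
[root] false → false (antecedent false ⇒ implication holds) = true
Overall: true → merged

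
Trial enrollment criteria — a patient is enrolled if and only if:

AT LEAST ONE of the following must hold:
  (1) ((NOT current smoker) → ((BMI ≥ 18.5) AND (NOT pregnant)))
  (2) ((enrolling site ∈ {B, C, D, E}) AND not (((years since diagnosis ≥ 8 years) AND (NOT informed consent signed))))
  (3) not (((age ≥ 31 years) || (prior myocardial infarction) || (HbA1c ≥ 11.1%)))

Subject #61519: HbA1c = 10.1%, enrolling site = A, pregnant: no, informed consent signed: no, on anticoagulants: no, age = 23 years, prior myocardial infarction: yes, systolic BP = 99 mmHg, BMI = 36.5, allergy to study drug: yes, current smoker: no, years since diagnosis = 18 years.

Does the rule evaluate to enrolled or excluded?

Enrolled

Atomic conditions:
  NOT current smoker: no → true
  BMI ≥ 18.5: 36.5 ≥ 18.5 is true
  NOT pregnant: no → true
  enrolling site ∈ {B, C, D, E}: A is not in the set → false
  years since diagnosis ≥ 8 years: 18 ≥ 8 is true
  NOT informed consent signed: no → true
  age ≥ 31 years: 23 ≥ 31 is false
  prior myocardial infarction: yes → true
  HbA1c ≥ 11.1%: 10.1 ≥ 11.1 is false
Combine:
[1.2] true AND true = true
[1] true → true = true
[2.2.1] true AND true = true
[2.2] NOT true = false
[2] false AND false = false
[3.1] false OR true OR false = true
[3] NOT true = false
[root] true OR false OR false = true
Overall: true → enrolled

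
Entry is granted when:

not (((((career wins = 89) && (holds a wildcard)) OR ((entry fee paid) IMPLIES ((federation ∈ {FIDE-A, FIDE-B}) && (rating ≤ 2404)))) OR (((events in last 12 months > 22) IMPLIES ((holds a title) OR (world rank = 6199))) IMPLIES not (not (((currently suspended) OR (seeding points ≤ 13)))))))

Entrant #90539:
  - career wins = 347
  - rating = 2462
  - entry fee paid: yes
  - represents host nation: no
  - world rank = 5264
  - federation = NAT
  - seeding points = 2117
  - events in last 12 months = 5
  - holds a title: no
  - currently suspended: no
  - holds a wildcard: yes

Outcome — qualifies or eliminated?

Atomic conditions:
  career wins = 89: 347 == 89 is false
  holds a wildcard: yes → true
  entry fee paid: yes → true
  federation ∈ {FIDE-A, FIDE-B}: NAT is not in the set → false
  rating ≤ 2404: 2462 ≤ 2404 is false
  events in last 12 months > 22: 5 > 22 is false
  holds a title: no → false
  world rank = 6199: 5264 == 6199 is false
  currently suspended: no → false
  seeding points ≤ 13: 2117 ≤ 13 is false
Combine:
[1.1.1] false AND true = false
[1.1.2.2] false AND false = false
[1.1.2] true → false = false
[1.1] false OR false = false
[1.2.1.2] false OR false = false
[1.2.1] false → false (antecedent false ⇒ implication holds) = true
[1.2.2.1.1] false OR false = false
[1.2.2.1] NOT false = true
[1.2.2] NOT true = false
[1.2] true → false = false
[1] false OR false = false
[root] NOT false = true
Overall: true → qualifies

Qualifies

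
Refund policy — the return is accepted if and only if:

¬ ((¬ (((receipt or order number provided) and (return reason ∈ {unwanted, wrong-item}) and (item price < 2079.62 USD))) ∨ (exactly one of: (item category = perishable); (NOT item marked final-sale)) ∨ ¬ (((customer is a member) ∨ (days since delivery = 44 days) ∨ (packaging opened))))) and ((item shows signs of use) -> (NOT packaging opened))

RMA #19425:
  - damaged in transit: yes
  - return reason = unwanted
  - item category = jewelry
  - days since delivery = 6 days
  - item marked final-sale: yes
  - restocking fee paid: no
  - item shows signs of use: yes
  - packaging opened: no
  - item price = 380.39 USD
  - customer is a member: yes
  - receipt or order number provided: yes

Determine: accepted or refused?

Accepted

Atomic conditions:
  receipt or order number provided: yes → true
  return reason ∈ {unwanted, wrong-item}: unwanted is in the set → true
  item price < 2079.62 USD: 380.39 < 2079.62 is true
  item category = perishable: jewelry == perishable is false
  NOT item marked final-sale: yes → false
  customer is a member: yes → true
  days since delivery = 44 days: 6 == 44 is false
  packaging opened: no → false
  item shows signs of use: yes → true
  NOT packaging opened: no → true
Combine:
[1.1.1.1] true AND true AND true = true
[1.1.1] NOT true = false
[1.1.2] exactly-one(false, false) = false
[1.1.3.1] true OR false OR false = true
[1.1.3] NOT true = false
[1.1] false OR false OR false = false
[1] NOT false = true
[2] true → true = true
[root] true AND true = true
Overall: true → accepted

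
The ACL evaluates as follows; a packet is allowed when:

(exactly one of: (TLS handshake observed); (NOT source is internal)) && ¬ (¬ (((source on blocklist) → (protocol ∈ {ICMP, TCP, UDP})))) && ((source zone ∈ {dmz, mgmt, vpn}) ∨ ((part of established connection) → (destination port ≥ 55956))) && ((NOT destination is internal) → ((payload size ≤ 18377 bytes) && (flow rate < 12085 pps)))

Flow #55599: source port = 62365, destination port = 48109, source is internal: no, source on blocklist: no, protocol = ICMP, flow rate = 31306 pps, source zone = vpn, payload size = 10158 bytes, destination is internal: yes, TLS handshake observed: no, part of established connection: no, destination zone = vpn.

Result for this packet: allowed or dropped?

Atomic conditions:
  TLS handshake observed: no → false
  NOT source is internal: no → true
  source on blocklist: no → false
  protocol ∈ {ICMP, TCP, UDP}: ICMP is in the set → true
  source zone ∈ {dmz, mgmt, vpn}: vpn is in the set → true
  part of established connection: no → false
  destination port ≥ 55956: 48109 ≥ 55956 is false
  NOT destination is internal: yes → false
  payload size ≤ 18377 bytes: 10158 ≤ 18377 is true
  flow rate < 12085 pps: 31306 < 12085 is false
Combine:
[1] exactly-one(false, true) = true
[2.1.1] false → true (antecedent false ⇒ implication holds) = true
[2.1] NOT true = false
[2] NOT false = true
[3.2] false → false (antecedent false ⇒ implication holds) = true
[3] true OR true = true
[4.2] true AND false = false
[4] false → false (antecedent false ⇒ implication holds) = true
[root] true AND true AND true AND true = true
Overall: true → allowed

Allowed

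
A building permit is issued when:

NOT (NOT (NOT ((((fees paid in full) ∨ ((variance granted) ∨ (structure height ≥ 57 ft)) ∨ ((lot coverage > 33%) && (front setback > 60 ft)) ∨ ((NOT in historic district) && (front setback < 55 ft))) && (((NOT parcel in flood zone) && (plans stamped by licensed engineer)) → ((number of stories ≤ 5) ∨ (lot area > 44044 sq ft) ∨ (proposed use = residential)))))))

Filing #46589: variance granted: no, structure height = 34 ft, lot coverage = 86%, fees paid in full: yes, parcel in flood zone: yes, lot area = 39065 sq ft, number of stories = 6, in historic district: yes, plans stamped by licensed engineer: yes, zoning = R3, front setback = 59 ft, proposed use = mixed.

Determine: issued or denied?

Atomic conditions:
  fees paid in full: yes → true
  variance granted: no → false
  structure height ≥ 57 ft: 34 ≥ 57 is false
  lot coverage > 33%: 86 > 33 is true
  front setback > 60 ft: 59 > 60 is false
  NOT in historic district: yes → false
  front setback < 55 ft: 59 < 55 is false
  NOT parcel in flood zone: yes → false
  plans stamped by licensed engineer: yes → true
  number of stories ≤ 5: 6 ≤ 5 is false
  lot area > 44044 sq ft: 39065 > 44044 is false
  proposed use = residential: mixed == residential is false
Combine:
[1.1.1.1.2] false OR false = false
[1.1.1.1.3] true AND false = false
[1.1.1.1.4] false AND false = false
[1.1.1.1] true OR false OR false OR false = true
[1.1.1.2.1] false AND true = false
[1.1.1.2.2] false OR false OR false = false
[1.1.1.2] false → false (antecedent false ⇒ implication holds) = true
[1.1.1] true AND true = true
[1.1] NOT true = false
[1] NOT false = true
[root] NOT true = false
Overall: false → denied

Denied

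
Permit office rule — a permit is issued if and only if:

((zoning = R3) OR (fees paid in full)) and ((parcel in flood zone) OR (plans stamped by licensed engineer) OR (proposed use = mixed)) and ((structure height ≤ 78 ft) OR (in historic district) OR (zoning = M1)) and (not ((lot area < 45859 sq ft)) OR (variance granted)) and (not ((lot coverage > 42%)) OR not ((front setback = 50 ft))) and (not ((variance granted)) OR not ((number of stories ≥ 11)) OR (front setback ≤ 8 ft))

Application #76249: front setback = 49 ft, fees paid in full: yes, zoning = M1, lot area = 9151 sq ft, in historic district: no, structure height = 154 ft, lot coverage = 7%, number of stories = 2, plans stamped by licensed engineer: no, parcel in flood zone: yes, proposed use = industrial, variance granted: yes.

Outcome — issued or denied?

Issued

Atomic conditions:
  zoning = R3: M1 == R3 is false
  fees paid in full: yes → true
  parcel in flood zone: yes → true
  plans stamped by licensed engineer: no → false
  proposed use = mixed: industrial == mixed is false
  structure height ≤ 78 ft: 154 ≤ 78 is false
  in historic district: no → false
  zoning = M1: M1 == M1 is true
  lot area < 45859 sq ft: 9151 < 45859 is true
  variance granted: yes → true
  lot coverage > 42%: 7 > 42 is false
  front setback = 50 ft: 49 == 50 is false
  number of stories ≥ 11: 2 ≥ 11 is false
  front setback ≤ 8 ft: 49 ≤ 8 is false
Combine:
[1] false OR true = true
[2] true OR false OR false = true
[3] false OR false OR true = true
[4.1] NOT true = false
[4] false OR true = true
[5.1] NOT false = true
[5.2] NOT false = true
[5] true OR true = true
[6.1] NOT true = false
[6.2] NOT false = true
[6] false OR true OR false = true
[root] true AND true AND true AND true AND true AND true = true
Overall: true → issued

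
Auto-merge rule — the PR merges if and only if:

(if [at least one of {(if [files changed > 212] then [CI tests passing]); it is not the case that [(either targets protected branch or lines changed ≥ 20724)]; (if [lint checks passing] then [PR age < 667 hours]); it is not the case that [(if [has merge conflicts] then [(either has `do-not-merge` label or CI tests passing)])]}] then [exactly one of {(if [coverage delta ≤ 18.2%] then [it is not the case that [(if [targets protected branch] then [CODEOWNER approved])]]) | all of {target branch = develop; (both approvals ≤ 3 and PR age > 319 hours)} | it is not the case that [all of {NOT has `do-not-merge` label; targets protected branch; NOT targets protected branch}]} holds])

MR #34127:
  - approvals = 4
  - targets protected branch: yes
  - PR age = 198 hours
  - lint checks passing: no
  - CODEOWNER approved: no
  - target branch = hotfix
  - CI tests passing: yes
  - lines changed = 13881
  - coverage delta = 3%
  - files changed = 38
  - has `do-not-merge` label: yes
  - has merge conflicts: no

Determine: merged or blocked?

Blocked

Atomic conditions:
  files changed > 212: 38 > 212 is false
  CI tests passing: yes → true
  targets protected branch: yes → true
  lines changed ≥ 20724: 13881 ≥ 20724 is false
  lint checks passing: no → false
  PR age < 667 hours: 198 < 667 is true
  has merge conflicts: no → false
  has `do-not-merge` label: yes → true
  coverage delta ≤ 18.2%: 3 ≤ 18.2 is true
  CODEOWNER approved: no → false
  target branch = develop: hotfix == develop is false
  approvals ≤ 3: 4 ≤ 3 is false
  PR age > 319 hours: 198 > 319 is false
  NOT has `do-not-merge` label: yes → false
  NOT targets protected branch: yes → false
Combine:
[1.1] false → true (antecedent false ⇒ implication holds) = true
[1.2.1] true OR false = true
[1.2] NOT true = false
[1.3] false → true (antecedent false ⇒ implication holds) = true
[1.4.1.2] true OR true = true
[1.4.1] false → true (antecedent false ⇒ implication holds) = true
[1.4] NOT true = false
[1] true OR false OR true OR false = true
[2.1.2.1] true → false = false
[2.1.2] NOT false = true
[2.1] true → true = true
[2.2.2] false AND false = false
[2.2] false AND false = false
[2.3.1] false AND true AND false = false
[2.3] NOT false = true
[2] exactly-one(true, false, true) = false
[root] true → false = false
Overall: false → blocked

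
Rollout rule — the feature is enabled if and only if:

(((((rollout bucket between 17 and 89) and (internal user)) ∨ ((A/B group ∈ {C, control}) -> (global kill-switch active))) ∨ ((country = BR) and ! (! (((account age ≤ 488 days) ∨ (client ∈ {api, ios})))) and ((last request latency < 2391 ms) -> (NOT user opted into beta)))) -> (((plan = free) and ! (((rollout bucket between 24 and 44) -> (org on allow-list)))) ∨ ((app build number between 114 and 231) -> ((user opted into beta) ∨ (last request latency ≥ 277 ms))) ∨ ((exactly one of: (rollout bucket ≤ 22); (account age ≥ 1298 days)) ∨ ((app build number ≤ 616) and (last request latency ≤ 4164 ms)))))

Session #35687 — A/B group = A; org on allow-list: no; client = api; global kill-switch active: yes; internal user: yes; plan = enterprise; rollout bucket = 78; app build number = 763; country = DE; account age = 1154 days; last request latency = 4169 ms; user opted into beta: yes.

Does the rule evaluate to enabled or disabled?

Atomic conditions:
  rollout bucket between 17 and 89: 78 in [17, 89] is true
  internal user: yes → true
  A/B group ∈ {C, control}: A is not in the set → false
  global kill-switch active: yes → true
  country = BR: DE == BR is false
  account age ≤ 488 days: 1154 ≤ 488 is false
  client ∈ {api, ios}: api is in the set → true
  last request latency < 2391 ms: 4169 < 2391 is false
  NOT user opted into beta: yes → false
  plan = free: enterprise == free is false
  rollout bucket between 24 and 44: 78 in [24, 44] is false
  org on allow-list: no → false
  app build number between 114 and 231: 763 in [114, 231] is false
  user opted into beta: yes → true
  last request latency ≥ 277 ms: 4169 ≥ 277 is true
  rollout bucket ≤ 22: 78 ≤ 22 is false
  account age ≥ 1298 days: 1154 ≥ 1298 is false
  app build number ≤ 616: 763 ≤ 616 is false
  last request latency ≤ 4164 ms: 4169 ≤ 4164 is false
Combine:
[1.1.1] true AND true = true
[1.1.2] false → true (antecedent false ⇒ implication holds) = true
[1.1] true OR true = true
[1.2.2.1.1] false OR true = true
[1.2.2.1] NOT true = false
[1.2.2] NOT false = true
[1.2.3] false → false (antecedent false ⇒ implication holds) = true
[1.2] false AND true AND true = false
[1] true OR false = true
[2.1.2.1] false → false (antecedent false ⇒ implication holds) = true
[2.1.2] NOT true = false
[2.1] false AND false = false
[2.2.2] true OR true = true
[2.2] false → true (antecedent false ⇒ implication holds) = true
[2.3.1] exactly-one(false, false) = false
[2.3.2] false AND false = false
[2.3] false OR false = false
[2] false OR true OR false = true
[root] true → true = true
Overall: true → enabled

Enabled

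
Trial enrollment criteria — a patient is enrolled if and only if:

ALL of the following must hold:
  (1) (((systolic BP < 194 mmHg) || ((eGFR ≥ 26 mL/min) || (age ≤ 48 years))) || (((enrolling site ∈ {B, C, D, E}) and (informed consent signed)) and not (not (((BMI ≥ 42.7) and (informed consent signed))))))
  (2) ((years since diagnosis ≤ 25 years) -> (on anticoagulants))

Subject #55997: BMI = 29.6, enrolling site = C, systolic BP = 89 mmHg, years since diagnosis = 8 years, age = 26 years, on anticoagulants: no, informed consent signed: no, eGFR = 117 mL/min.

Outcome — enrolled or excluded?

Excluded

Atomic conditions:
  systolic BP < 194 mmHg: 89 < 194 is true
  eGFR ≥ 26 mL/min: 117 ≥ 26 is true
  age ≤ 48 years: 26 ≤ 48 is true
  enrolling site ∈ {B, C, D, E}: C is in the set → true
  informed consent signed: no → false
  BMI ≥ 42.7: 29.6 ≥ 42.7 is false
  years since diagnosis ≤ 25 years: 8 ≤ 25 is true
  on anticoagulants: no → false
Combine:
[1.1.2] true OR true = true
[1.1] true OR true = true
[1.2.1] true AND false = false
[1.2.2.1.1] false AND false = false
[1.2.2.1] NOT false = true
[1.2.2] NOT true = false
[1.2] false AND false = false
[1] true OR false = true
[2] true → false = false
[root] true AND false = false
Overall: false → excluded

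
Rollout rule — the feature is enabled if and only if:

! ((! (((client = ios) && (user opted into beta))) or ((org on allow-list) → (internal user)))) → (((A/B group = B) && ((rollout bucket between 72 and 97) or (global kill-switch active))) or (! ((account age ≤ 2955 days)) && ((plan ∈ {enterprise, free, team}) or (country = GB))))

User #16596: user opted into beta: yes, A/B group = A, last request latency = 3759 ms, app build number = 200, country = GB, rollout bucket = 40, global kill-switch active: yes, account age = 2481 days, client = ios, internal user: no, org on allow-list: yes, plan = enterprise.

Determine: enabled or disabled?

Atomic conditions:
  client = ios: ios == ios is true
  user opted into beta: yes → true
  org on allow-list: yes → true
  internal user: no → false
  A/B group = B: A == B is false
  rollout bucket between 72 and 97: 40 in [72, 97] is false
  global kill-switch active: yes → true
  account age ≤ 2955 days: 2481 ≤ 2955 is true
  plan ∈ {enterprise, free, team}: enterprise is in the set → true
  country = GB: GB == GB is true
Combine:
[1.1.1.1] true AND true = true
[1.1.1] NOT true = false
[1.1.2] true → false = false
[1.1] false OR false = false
[1] NOT false = true
[2.1.2] false OR true = true
[2.1] false AND true = false
[2.2.1] NOT true = false
[2.2.2] true OR true = true
[2.2] false AND true = false
[2] false OR false = false
[root] true → false = false
Overall: false → disabled

Disabled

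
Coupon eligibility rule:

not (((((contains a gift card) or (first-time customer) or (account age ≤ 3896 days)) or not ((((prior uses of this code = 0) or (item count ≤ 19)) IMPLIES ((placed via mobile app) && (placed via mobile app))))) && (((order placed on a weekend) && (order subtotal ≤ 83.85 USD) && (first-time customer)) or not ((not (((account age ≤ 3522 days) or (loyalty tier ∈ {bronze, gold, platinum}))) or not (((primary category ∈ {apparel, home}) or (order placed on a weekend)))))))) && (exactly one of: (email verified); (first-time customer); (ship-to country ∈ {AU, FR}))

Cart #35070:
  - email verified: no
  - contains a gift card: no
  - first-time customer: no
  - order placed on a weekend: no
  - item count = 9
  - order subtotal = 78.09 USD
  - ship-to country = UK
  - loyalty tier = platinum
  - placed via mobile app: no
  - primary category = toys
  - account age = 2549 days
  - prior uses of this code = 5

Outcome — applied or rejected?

Rejected

Atomic conditions:
  contains a gift card: no → false
  first-time customer: no → false
  account age ≤ 3896 days: 2549 ≤ 3896 is true
  prior uses of this code = 0: 5 == 0 is false
  item count ≤ 19: 9 ≤ 19 is true
  placed via mobile app: no → false
  order placed on a weekend: no → false
  order subtotal ≤ 83.85 USD: 78.09 ≤ 83.85 is true
  account age ≤ 3522 days: 2549 ≤ 3522 is true
  loyalty tier ∈ {bronze, gold, platinum}: platinum is in the set → true
  primary category ∈ {apparel, home}: toys is not in the set → false
  email verified: no → false
  ship-to country ∈ {AU, FR}: UK is not in the set → false
Combine:
[1.1.1.1] false OR false OR true = true
[1.1.1.2.1.1] false OR true = true
[1.1.1.2.1.2] false AND false = false
[1.1.1.2.1] true → false = false
[1.1.1.2] NOT false = true
[1.1.1] true OR true = true
[1.1.2.1] false AND true AND false = false
[1.1.2.2.1.1.1] true OR true = true
[1.1.2.2.1.1] NOT true = false
[1.1.2.2.1.2.1] false OR false = false
[1.1.2.2.1.2] NOT false = true
[1.1.2.2.1] false OR true = true
[1.1.2.2] NOT true = false
[1.1.2] false OR false = false
[1.1] true AND false = false
[1] NOT false = true
[2] exactly-one(false, false, false) = false
[root] true AND false = false
Overall: false → rejected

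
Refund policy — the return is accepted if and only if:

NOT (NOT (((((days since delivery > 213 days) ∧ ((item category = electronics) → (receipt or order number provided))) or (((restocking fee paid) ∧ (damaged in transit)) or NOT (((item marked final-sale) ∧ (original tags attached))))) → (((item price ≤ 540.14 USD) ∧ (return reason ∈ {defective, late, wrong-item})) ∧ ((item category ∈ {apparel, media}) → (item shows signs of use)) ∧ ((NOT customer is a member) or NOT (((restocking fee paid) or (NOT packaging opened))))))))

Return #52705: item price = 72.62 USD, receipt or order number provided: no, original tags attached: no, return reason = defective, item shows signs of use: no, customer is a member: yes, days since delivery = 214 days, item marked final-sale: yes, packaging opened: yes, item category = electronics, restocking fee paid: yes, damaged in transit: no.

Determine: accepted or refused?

Refused

Atomic conditions:
  days since delivery > 213 days: 214 > 213 is true
  item category = electronics: electronics == electronics is true
  receipt or order number provided: no → false
  restocking fee paid: yes → true
  damaged in transit: no → false
  item marked final-sale: yes → true
  original tags attached: no → false
  item price ≤ 540.14 USD: 72.62 ≤ 540.14 is true
  return reason ∈ {defective, late, wrong-item}: defective is in the set → true
  item category ∈ {apparel, media}: electronics is not in the set → false
  item shows signs of use: no → false
  NOT customer is a member: yes → false
  NOT packaging opened: yes → false
Combine:
[1.1.1.1.2] true → false = false
[1.1.1.1] true AND false = false
[1.1.1.2.1] true AND false = false
[1.1.1.2.2.1] true AND false = false
[1.1.1.2.2] NOT false = true
[1.1.1.2] false OR true = true
[1.1.1] false OR true = true
[1.1.2.1] true AND true = true
[1.1.2.2] false → false (antecedent false ⇒ implication holds) = true
[1.1.2.3.2.1] true OR false = true
[1.1.2.3.2] NOT true = false
[1.1.2.3] false OR false = false
[1.1.2] true AND true AND false = false
[1.1] true → false = false
[1] NOT false = true
[root] NOT true = false
Overall: false → refused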